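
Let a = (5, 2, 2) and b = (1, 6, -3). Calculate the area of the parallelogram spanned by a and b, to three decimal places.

i: 2·(-3) - 2·6 = -6 - 12 = -18
j: 2·1 - 5·(-3) = 2 - (-15) = 17
k: 5·6 - 2·1 = 30 - 2 = 28
a × b = (-18, 17, 28)
|a × b| = √((-18)² + 17² + 28²) = √1397 ≈ 37.3765

37.376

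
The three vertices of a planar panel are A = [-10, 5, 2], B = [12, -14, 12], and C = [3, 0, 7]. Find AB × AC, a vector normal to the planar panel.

(-45, 20, 137)

AB = (22, -19, 10)
AC = (13, -5, 5)
i: (-19)·5 - 10·(-5) = -95 - (-50) = -45
j: 10·13 - 22·5 = 130 - 110 = 20
k: 22·(-5) - (-19)·13 = -110 - (-247) = 137
AB × AC = (-45, 20, 137)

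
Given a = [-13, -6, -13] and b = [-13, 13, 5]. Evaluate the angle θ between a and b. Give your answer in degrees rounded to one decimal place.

a · b = (-13)·(-13) + (-6)·13 + (-13)·5 = 169 - 78 - 65 = 26
|a|² = 169 + 36 + 169 = 374,  |a| = √374 ≈ 19.339080
|b|² = 169 + 169 + 25 = 363,  |b| = √363 ≈ 19.052559
cos θ = 26 / (19.339080 · 19.052559) ≈ 0.07056
θ = arccos(0.07056) ≈ 86.0°

86.0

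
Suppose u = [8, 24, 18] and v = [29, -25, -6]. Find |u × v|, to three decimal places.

i: 24·(-6) - 18·(-25) = -144 - (-450) = 306
j: 18·29 - 8·(-6) = 522 - (-48) = 570
k: 8·(-25) - 24·29 = -200 - 696 = -896
u × v = (306, 570, -896)
|u × v| = √(306² + 570² + (-896)²) = √1221352 ≈ 1105.1480

1105.148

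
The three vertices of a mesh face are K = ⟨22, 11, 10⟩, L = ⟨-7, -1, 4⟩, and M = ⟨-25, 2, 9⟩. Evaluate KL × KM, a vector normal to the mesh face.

(-42, 253, -303)

KL = (-29, -12, -6)
KM = (-47, -9, -1)
i: (-12)·(-1) - (-6)·(-9) = 12 - 54 = -42
j: (-6)·(-47) - (-29)·(-1) = 282 - 29 = 253
k: (-29)·(-9) - (-12)·(-47) = 261 - 564 = -303
KL × KM = (-42, 253, -303)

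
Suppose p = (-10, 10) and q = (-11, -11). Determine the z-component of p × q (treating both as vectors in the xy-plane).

(-10)·(-11) - 10·(-11) = 110 - (-110) = 220

220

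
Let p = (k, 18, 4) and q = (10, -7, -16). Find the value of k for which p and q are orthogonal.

p · q = k·10 + 18·(-7) + 4·(-16) = -190 + 10k
Set equal to 0: 10k = 190, so k = 19.

19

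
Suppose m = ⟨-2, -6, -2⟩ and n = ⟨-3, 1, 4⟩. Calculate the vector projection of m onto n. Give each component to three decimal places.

(0.923, -0.308, -1.231)

m · n = (-2)·(-3) + (-6)·1 + (-2)·4 = 6 - 6 - 8 = -8
|n|² = 9 + 1 + 16 = 26
proj_n m = (-8/26) · (-3, 1, 4) ≈ (0.923, -0.308, -1.231)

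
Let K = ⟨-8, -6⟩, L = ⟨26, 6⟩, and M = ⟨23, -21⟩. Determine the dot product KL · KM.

KL = L − K = (34, 12)
KM = M − K = (31, -15)
KL · KM = 34·31 + 12·(-15) = 1054 - 180 = 874

874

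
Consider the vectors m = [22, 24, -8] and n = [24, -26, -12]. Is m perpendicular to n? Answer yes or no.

yes

m · n = 22·24 + 24·(-26) + (-8)·(-12) = 528 - 624 + 96 = 0
Zero, so the vectors are orthogonal.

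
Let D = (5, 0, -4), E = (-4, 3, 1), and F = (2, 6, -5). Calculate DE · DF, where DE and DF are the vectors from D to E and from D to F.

DE = E − D = (-9, 3, 5)
DF = F − D = (-3, 6, -1)
DE · DF = (-9)·(-3) + 3·6 + 5·(-1) = 27 + 18 - 5 = 40

40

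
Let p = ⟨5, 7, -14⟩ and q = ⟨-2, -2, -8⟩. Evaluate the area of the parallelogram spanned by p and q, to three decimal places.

i: 7·(-8) - (-14)·(-2) = -56 - 28 = -84
j: (-14)·(-2) - 5·(-8) = 28 - (-40) = 68
k: 5·(-2) - 7·(-2) = -10 - (-14) = 4
p × q = (-84, 68, 4)
|p × q| = √((-84)² + 68² + 4²) = √11696 ≈ 108.1480

108.148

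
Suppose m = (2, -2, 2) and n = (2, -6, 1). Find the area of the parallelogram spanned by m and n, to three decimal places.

i: (-2)·1 - 2·(-6) = -2 - (-12) = 10
j: 2·2 - 2·1 = 4 - 2 = 2
k: 2·(-6) - (-2)·2 = -12 - (-4) = -8
m × n = (10, 2, -8)
|m × n| = √(10² + 2² + (-8)²) = √168 ≈ 12.9615

12.961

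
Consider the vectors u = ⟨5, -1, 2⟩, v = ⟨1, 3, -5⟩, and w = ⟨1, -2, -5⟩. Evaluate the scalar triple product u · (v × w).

v × w:
i: 3·(-5) - (-5)·(-2) = -15 - 10 = -25
j: (-5)·1 - 1·(-5) = -5 - (-5) = 0
k: 1·(-2) - 3·1 = -2 - 3 = -5
v × w = (-25, 0, -5)
u · (v × w) = 5·(-25) + (-1)·0 + 2·(-5) = -125 + 0 - 10 = -135

-135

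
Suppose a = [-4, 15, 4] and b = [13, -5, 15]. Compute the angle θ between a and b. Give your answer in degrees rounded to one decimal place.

101.8

a · b = (-4)·13 + 15·(-5) + 4·15 = -52 - 75 + 60 = -67
|a|² = 16 + 225 + 16 = 257,  |a| = √257 ≈ 16.031220
|b|² = 169 + 25 + 225 = 419,  |b| = √419 ≈ 20.469489
cos θ = -67 / (16.031220 · 20.469489) ≈ -0.20417
θ = arccos(-0.20417) ≈ 101.8°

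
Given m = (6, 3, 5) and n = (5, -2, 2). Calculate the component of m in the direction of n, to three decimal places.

m · n = 6·5 + 3·(-2) + 5·2 = 30 - 6 + 10 = 34
|n| = √(25 + 4 + 4) = √33 ≈ 5.7446
comp_n m = 34 / √33 ≈ 5.919

5.919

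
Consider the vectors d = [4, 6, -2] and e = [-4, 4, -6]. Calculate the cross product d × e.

(-28, 32, 40)

i: 6·(-6) - (-2)·4 = -36 - (-8) = -28
j: (-2)·(-4) - 4·(-6) = 8 - (-24) = 32
k: 4·4 - 6·(-4) = 16 - (-24) = 40
d × e = (-28, 32, 40)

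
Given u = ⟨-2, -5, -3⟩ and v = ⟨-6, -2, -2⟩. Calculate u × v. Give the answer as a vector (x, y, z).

(4, 14, -26)

i: (-5)·(-2) - (-3)·(-2) = 10 - 6 = 4
j: (-3)·(-6) - (-2)·(-2) = 18 - 4 = 14
k: (-2)·(-2) - (-5)·(-6) = 4 - 30 = -26
u × v = (4, 14, -26)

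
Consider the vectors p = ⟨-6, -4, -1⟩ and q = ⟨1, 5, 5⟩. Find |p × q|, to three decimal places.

i: (-4)·5 - (-1)·5 = -20 - (-5) = -15
j: (-1)·1 - (-6)·5 = -1 - (-30) = 29
k: (-6)·5 - (-4)·1 = -30 - (-4) = -26
p × q = (-15, 29, -26)
|p × q| = √((-15)² + 29² + (-26)²) = √1742 ≈ 41.7373

41.737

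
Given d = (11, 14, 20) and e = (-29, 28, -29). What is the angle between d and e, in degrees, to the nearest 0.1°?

d · e = 11·(-29) + 14·28 + 20·(-29) = -319 + 392 - 580 = -507
|d|² = 121 + 196 + 400 = 717,  |d| = √717 ≈ 26.776856
|e|² = 841 + 784 + 841 = 2466,  |e| = √2466 ≈ 49.658836
cos θ = -507 / (26.776856 · 49.658836) ≈ -0.38129
θ = arccos(-0.38129) ≈ 112.4°

112.4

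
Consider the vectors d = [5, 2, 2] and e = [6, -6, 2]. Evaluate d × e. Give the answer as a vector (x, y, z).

(16, 2, -42)

i: 2·2 - 2·(-6) = 4 - (-12) = 16
j: 2·6 - 5·2 = 12 - 10 = 2
k: 5·(-6) - 2·6 = -30 - 12 = -42
d × e = (16, 2, -42)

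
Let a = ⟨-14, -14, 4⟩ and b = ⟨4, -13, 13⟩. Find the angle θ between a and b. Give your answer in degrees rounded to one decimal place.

62.1

a · b = (-14)·4 + (-14)·(-13) + 4·13 = -56 + 182 + 52 = 178
|a|² = 196 + 196 + 16 = 408,  |a| = √408 ≈ 20.199010
|b|² = 16 + 169 + 169 = 354,  |b| = √354 ≈ 18.814888
cos θ = 178 / (20.199010 · 18.814888) ≈ 0.46837
θ = arccos(0.46837) ≈ 62.1°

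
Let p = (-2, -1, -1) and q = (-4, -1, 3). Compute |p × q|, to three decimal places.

i: (-1)·3 - (-1)·(-1) = -3 - 1 = -4
j: (-1)·(-4) - (-2)·3 = 4 - (-6) = 10
k: (-2)·(-1) - (-1)·(-4) = 2 - 4 = -2
p × q = (-4, 10, -2)
|p × q| = √((-4)² + 10² + (-2)²) = √120 ≈ 10.9545

10.954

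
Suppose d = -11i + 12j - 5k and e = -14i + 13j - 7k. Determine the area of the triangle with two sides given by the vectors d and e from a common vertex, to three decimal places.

i: 12·(-7) - (-5)·13 = -84 - (-65) = -19
j: (-5)·(-14) - (-11)·(-7) = 70 - 77 = -7
k: (-11)·13 - 12·(-14) = -143 - (-168) = 25
d × e = (-19, -7, 25)
|d × e| = √((-19)² + (-7)² + 25²) = √1035 ≈ 32.1714
area = ½ · 32.1714 ≈ 16.086

16.086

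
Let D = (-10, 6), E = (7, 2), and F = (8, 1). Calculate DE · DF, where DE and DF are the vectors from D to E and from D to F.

326

DE = E − D = (17, -4)
DF = F − D = (18, -5)
DE · DF = 17·18 + (-4)·(-5) = 306 + 20 = 326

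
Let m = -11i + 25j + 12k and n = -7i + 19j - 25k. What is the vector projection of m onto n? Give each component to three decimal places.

m · n = (-11)·(-7) + 25·19 + 12·(-25) = 77 + 475 - 300 = 252
|n|² = 49 + 361 + 625 = 1035
proj_n m = (252/1035) · (-7, 19, -25) ≈ (-1.704, 4.626, -6.087)

(-1.704, 4.626, -6.087)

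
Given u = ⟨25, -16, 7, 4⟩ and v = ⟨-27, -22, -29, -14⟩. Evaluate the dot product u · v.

-582

u · v = 25·(-27) + (-16)·(-22) + 7·(-29) + 4·(-14) = -675 + 352 - 203 - 56 = -582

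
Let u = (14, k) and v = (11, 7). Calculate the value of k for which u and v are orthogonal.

-22

u · v = 14·11 + k·7 = 154 + 7k
Set equal to 0: 7k = -154, so k = -22.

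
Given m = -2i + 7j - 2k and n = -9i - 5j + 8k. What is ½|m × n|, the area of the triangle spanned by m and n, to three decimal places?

46.371

i: 7·8 - (-2)·(-5) = 56 - 10 = 46
j: (-2)·(-9) - (-2)·8 = 18 - (-16) = 34
k: (-2)·(-5) - 7·(-9) = 10 - (-63) = 73
m × n = (46, 34, 73)
|m × n| = √(46² + 34² + 73²) = √8601 ≈ 92.7416
area = ½ · 92.7416 ≈ 46.371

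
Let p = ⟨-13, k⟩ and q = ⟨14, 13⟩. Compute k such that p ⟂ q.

14

p · q = (-13)·14 + k·13 = -182 + 13k
Set equal to 0: 13k = 182, so k = 14.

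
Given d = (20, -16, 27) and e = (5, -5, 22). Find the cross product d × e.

(-217, -305, -20)

i: (-16)·22 - 27·(-5) = -352 - (-135) = -217
j: 27·5 - 20·22 = 135 - 440 = -305
k: 20·(-5) - (-16)·5 = -100 - (-80) = -20
d × e = (-217, -305, -20)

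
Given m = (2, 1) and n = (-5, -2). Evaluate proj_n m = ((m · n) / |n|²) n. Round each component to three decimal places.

(2.069, 0.828)

m · n = 2·(-5) + 1·(-2) = -10 - 2 = -12
|n|² = 25 + 4 = 29
proj_n m = (-12/29) · (-5, -2) ≈ (2.069, 0.828)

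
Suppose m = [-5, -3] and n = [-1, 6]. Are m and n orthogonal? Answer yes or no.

m · n = (-5)·(-1) + (-3)·6 = 5 - 18 = -13
Nonzero, so the vectors are not orthogonal.

no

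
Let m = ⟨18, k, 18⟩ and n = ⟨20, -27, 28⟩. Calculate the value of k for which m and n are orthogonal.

m · n = 18·20 + k·(-27) + 18·28 = 864 - 27k
Set equal to 0: -27k = -864, so k = 32.

32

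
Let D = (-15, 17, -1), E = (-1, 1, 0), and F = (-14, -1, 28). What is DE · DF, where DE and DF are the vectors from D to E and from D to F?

DE = E − D = (14, -16, 1)
DF = F − D = (1, -18, 29)
DE · DF = 14·1 + (-16)·(-18) + 1·29 = 14 + 288 + 29 = 331

331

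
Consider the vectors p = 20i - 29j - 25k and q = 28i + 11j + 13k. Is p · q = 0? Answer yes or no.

p · q = 20·28 + (-29)·11 + (-25)·13 = 560 - 319 - 325 = -84
Nonzero, so the vectors are not orthogonal.

no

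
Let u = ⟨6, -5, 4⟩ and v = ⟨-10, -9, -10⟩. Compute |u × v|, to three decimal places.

136.426

i: (-5)·(-10) - 4·(-9) = 50 - (-36) = 86
j: 4·(-10) - 6·(-10) = -40 - (-60) = 20
k: 6·(-9) - (-5)·(-10) = -54 - 50 = -104
u × v = (86, 20, -104)
|u × v| = √(86² + 20² + (-104)²) = √18612 ≈ 136.4258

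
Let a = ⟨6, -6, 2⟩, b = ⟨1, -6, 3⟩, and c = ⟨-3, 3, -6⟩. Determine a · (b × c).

b × c:
i: (-6)·(-6) - 3·3 = 36 - 9 = 27
j: 3·(-3) - 1·(-6) = -9 - (-6) = -3
k: 1·3 - (-6)·(-3) = 3 - 18 = -15
b × c = (27, -3, -15)
a · (b × c) = 6·27 + (-6)·(-3) + 2·(-15) = 162 + 18 - 30 = 150

150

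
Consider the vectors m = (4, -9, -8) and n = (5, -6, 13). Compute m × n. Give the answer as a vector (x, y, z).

i: (-9)·13 - (-8)·(-6) = -117 - 48 = -165
j: (-8)·5 - 4·13 = -40 - 52 = -92
k: 4·(-6) - (-9)·5 = -24 - (-45) = 21
m × n = (-165, -92, 21)

(-165, -92, 21)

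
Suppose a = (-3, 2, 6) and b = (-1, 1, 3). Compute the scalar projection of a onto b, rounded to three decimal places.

6.935

a · b = (-3)·(-1) + 2·1 + 6·3 = 3 + 2 + 18 = 23
|b| = √(1 + 1 + 9) = √11 ≈ 3.3166
comp_b a = 23 / √11 ≈ 6.935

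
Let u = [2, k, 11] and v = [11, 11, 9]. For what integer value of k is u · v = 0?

-11

u · v = 2·11 + k·11 + 11·9 = 121 + 11k
Set equal to 0: 11k = -121, so k = -11.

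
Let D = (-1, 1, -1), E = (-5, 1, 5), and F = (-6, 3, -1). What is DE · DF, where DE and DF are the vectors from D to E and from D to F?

DE = E − D = (-4, 0, 6)
DF = F − D = (-5, 2, 0)
DE · DF = (-4)·(-5) + 0·2 + 6·0 = 20 + 0 + 0 = 20

20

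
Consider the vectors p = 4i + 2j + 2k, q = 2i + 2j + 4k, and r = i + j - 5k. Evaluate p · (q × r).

-28

q × r:
i: 2·(-5) - 4·1 = -10 - 4 = -14
j: 4·1 - 2·(-5) = 4 - (-10) = 14
k: 2·1 - 2·1 = 2 - 2 = 0
q × r = (-14, 14, 0)
p · (q × r) = 4·(-14) + 2·14 + 2·0 = -56 + 28 + 0 = -28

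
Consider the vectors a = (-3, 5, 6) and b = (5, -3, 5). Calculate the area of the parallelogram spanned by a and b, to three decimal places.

64.265

i: 5·5 - 6·(-3) = 25 - (-18) = 43
j: 6·5 - (-3)·5 = 30 - (-15) = 45
k: (-3)·(-3) - 5·5 = 9 - 25 = -16
a × b = (43, 45, -16)
|a × b| = √(43² + 45² + (-16)²) = √4130 ≈ 64.2651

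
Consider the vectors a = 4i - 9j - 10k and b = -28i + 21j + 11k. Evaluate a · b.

a · b = 4·(-28) + (-9)·21 + (-10)·11 = -112 - 189 - 110 = -411

-411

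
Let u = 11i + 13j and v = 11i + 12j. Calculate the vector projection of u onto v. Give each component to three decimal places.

(11.498, 12.543)

u · v = 11·11 + 13·12 = 121 + 156 = 277
|v|² = 121 + 144 = 265
proj_v u = (277/265) · (11, 12) ≈ (11.498, 12.543)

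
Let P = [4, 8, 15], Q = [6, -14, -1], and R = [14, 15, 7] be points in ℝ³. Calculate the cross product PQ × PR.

PQ = (2, -22, -16)
PR = (10, 7, -8)
i: (-22)·(-8) - (-16)·7 = 176 - (-112) = 288
j: (-16)·10 - 2·(-8) = -160 - (-16) = -144
k: 2·7 - (-22)·10 = 14 - (-220) = 234
PQ × PR = (288, -144, 234)

(288, -144, 234)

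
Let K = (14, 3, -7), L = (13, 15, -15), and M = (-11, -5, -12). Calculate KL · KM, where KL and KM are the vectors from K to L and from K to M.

KL = L − K = (-1, 12, -8)
KM = M − K = (-25, -8, -5)
KL · KM = (-1)·(-25) + 12·(-8) + (-8)·(-5) = 25 - 96 + 40 = -31

-31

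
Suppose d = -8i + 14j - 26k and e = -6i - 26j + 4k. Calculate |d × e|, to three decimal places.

710.639

i: 14·4 - (-26)·(-26) = 56 - 676 = -620
j: (-26)·(-6) - (-8)·4 = 156 - (-32) = 188
k: (-8)·(-26) - 14·(-6) = 208 - (-84) = 292
d × e = (-620, 188, 292)
|d × e| = √((-620)² + 188² + 292²) = √505008 ≈ 710.6391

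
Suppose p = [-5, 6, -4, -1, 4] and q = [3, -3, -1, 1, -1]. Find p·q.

p · q = (-5)·3 + 6·(-3) + (-4)·(-1) + (-1)·1 + 4·(-1) = -15 - 18 + 4 - 1 - 4 = -34

-34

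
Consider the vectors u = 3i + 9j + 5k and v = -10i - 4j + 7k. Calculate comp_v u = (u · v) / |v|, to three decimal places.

-2.413

u · v = 3·(-10) + 9·(-4) + 5·7 = -30 - 36 + 35 = -31
|v| = √(100 + 16 + 49) = √165 ≈ 12.8452
comp_v u = -31 / √165 ≈ -2.413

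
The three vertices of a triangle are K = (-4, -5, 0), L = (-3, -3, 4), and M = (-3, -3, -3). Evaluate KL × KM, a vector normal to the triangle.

KL = (1, 2, 4)
KM = (1, 2, -3)
i: 2·(-3) - 4·2 = -6 - 8 = -14
j: 4·1 - 1·(-3) = 4 - (-3) = 7
k: 1·2 - 2·1 = 2 - 2 = 0
KL × KM = (-14, 7, 0)

(-14, 7, 0)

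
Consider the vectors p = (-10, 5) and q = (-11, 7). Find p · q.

145

p · q = (-10)·(-11) + 5·7 = 110 + 35 = 145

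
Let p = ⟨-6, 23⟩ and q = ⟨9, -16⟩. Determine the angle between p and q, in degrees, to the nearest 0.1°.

p · q = (-6)·9 + 23·(-16) = -54 - 368 = -422
|p|² = 36 + 529 = 565,  |p| = √565 ≈ 23.769729
|q|² = 81 + 256 = 337,  |q| = √337 ≈ 18.357560
cos θ = -422 / (23.769729 · 18.357560) ≈ -0.96710
θ = arccos(-0.96710) ≈ 165.3°

165.3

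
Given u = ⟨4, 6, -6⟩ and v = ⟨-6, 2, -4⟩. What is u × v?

i: 6·(-4) - (-6)·2 = -24 - (-12) = -12
j: (-6)·(-6) - 4·(-4) = 36 - (-16) = 52
k: 4·2 - 6·(-6) = 8 - (-36) = 44
u × v = (-12, 52, 44)

(-12, 52, 44)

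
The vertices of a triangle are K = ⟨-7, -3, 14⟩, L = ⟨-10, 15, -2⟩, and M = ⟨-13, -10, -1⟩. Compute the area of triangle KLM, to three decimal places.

203.203

KL = (-3, 18, -16),  KM = (-6, -7, -15)
i: 18·(-15) - (-16)·(-7) = -270 - 112 = -382
j: (-16)·(-6) - (-3)·(-15) = 96 - 45 = 51
k: (-3)·(-7) - 18·(-6) = 21 - (-108) = 129
KL × KM = (-382, 51, 129)
|KL × KM| = √165166 ≈ 406.4062
area = ½ · 406.4062 ≈ 203.203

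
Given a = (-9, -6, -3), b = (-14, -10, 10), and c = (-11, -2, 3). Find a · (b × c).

b × c:
i: (-10)·3 - 10·(-2) = -30 - (-20) = -10
j: 10·(-11) - (-14)·3 = -110 - (-42) = -68
k: (-14)·(-2) - (-10)·(-11) = 28 - 110 = -82
b × c = (-10, -68, -82)
a · (b × c) = (-9)·(-10) + (-6)·(-68) + (-3)·(-82) = 90 + 408 + 246 = 744

744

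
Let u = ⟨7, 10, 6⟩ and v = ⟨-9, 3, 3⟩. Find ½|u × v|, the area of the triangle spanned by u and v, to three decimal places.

i: 10·3 - 6·3 = 30 - 18 = 12
j: 6·(-9) - 7·3 = -54 - 21 = -75
k: 7·3 - 10·(-9) = 21 - (-90) = 111
u × v = (12, -75, 111)
|u × v| = √(12² + (-75)² + 111²) = √18090 ≈ 134.4991
area = ½ · 134.4991 ≈ 67.250

67.250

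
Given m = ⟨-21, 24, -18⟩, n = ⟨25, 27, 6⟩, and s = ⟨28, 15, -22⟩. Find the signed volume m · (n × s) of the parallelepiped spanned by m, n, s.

n × s:
i: 27·(-22) - 6·15 = -594 - 90 = -684
j: 6·28 - 25·(-22) = 168 - (-550) = 718
k: 25·15 - 27·28 = 375 - 756 = -381
n × s = (-684, 718, -381)
m · (n × s) = (-21)·(-684) + 24·718 + (-18)·(-381) = 14364 + 17232 + 6858 = 38454

38454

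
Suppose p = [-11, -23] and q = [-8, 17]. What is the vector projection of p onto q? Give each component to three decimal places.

p · q = (-11)·(-8) + (-23)·17 = 88 - 391 = -303
|q|² = 64 + 289 = 353
proj_q p = (-303/353) · (-8, 17) ≈ (6.867, -14.592)

(6.867, -14.592)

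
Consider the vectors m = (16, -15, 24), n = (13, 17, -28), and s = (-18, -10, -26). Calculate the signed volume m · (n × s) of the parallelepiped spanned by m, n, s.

n × s:
i: 17·(-26) - (-28)·(-10) = -442 - 280 = -722
j: (-28)·(-18) - 13·(-26) = 504 - (-338) = 842
k: 13·(-10) - 17·(-18) = -130 - (-306) = 176
n × s = (-722, 842, 176)
m · (n × s) = 16·(-722) + (-15)·842 + 24·176 = -11552 - 12630 + 4224 = -19958

-19958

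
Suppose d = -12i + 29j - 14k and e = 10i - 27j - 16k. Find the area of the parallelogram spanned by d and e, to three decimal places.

905.728

i: 29·(-16) - (-14)·(-27) = -464 - 378 = -842
j: (-14)·10 - (-12)·(-16) = -140 - 192 = -332
k: (-12)·(-27) - 29·10 = 324 - 290 = 34
d × e = (-842, -332, 34)
|d × e| = √((-842)² + (-332)² + 34²) = √820344 ≈ 905.7284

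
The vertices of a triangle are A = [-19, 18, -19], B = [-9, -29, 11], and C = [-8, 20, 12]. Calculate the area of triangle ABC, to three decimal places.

804.683

AB = (10, -47, 30),  AC = (11, 2, 31)
i: (-47)·31 - 30·2 = -1457 - 60 = -1517
j: 30·11 - 10·31 = 330 - 310 = 20
k: 10·2 - (-47)·11 = 20 - (-517) = 537
AB × AC = (-1517, 20, 537)
|AB × AC| = √2590058 ≈ 1609.3657
area = ½ · 1609.3657 ≈ 804.683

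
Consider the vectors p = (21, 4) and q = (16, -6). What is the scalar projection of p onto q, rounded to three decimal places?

p · q = 21·16 + 4·(-6) = 336 - 24 = 312
|q| = √(256 + 36) = √292 ≈ 17.0880
comp_q p = 312 / √292 ≈ 18.258

18.258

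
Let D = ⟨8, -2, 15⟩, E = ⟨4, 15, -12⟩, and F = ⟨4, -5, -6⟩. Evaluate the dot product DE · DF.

532

DE = E − D = (-4, 17, -27)
DF = F − D = (-4, -3, -21)
DE · DF = (-4)·(-4) + 17·(-3) + (-27)·(-21) = 16 - 51 + 567 = 532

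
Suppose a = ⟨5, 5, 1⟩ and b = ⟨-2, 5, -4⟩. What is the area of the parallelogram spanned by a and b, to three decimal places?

46.626

i: 5·(-4) - 1·5 = -20 - 5 = -25
j: 1·(-2) - 5·(-4) = -2 - (-20) = 18
k: 5·5 - 5·(-2) = 25 - (-10) = 35
a × b = (-25, 18, 35)
|a × b| = √((-25)² + 18² + 35²) = √2174 ≈ 46.6262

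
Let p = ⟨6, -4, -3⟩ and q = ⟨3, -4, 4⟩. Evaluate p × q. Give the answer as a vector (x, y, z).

i: (-4)·4 - (-3)·(-4) = -16 - 12 = -28
j: (-3)·3 - 6·4 = -9 - 24 = -33
k: 6·(-4) - (-4)·3 = -24 - (-12) = -12
p × q = (-28, -33, -12)

(-28, -33, -12)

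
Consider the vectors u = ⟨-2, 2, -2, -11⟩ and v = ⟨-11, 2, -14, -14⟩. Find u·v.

208

u · v = (-2)·(-11) + 2·2 + (-2)·(-14) + (-11)·(-14) = 22 + 4 + 28 + 154 = 208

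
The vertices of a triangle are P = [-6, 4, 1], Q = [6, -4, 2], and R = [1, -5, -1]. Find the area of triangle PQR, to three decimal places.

PQ = (12, -8, 1),  PR = (7, -9, -2)
i: (-8)·(-2) - 1·(-9) = 16 - (-9) = 25
j: 1·7 - 12·(-2) = 7 - (-24) = 31
k: 12·(-9) - (-8)·7 = -108 - (-56) = -52
PQ × PR = (25, 31, -52)
|PQ × PR| = √4290 ≈ 65.4981
area = ½ · 65.4981 ≈ 32.749

32.749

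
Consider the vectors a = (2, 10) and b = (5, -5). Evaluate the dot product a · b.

a · b = 2·5 + 10·(-5) = 10 - 50 = -40

-40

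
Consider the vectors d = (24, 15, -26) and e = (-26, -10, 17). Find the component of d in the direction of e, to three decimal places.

d · e = 24·(-26) + 15·(-10) + (-26)·17 = -624 - 150 - 442 = -1216
|e| = √(676 + 100 + 289) = √1065 ≈ 32.6343
comp_e d = -1216 / √1065 ≈ -37.261

-37.261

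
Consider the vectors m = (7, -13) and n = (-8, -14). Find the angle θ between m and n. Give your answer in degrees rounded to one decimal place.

m · n = 7·(-8) + (-13)·(-14) = -56 + 182 = 126
|m|² = 49 + 169 = 218,  |m| = √218 ≈ 14.764823
|n|² = 64 + 196 = 260,  |n| = √260 ≈ 16.124515
cos θ = 126 / (14.764823 · 16.124515) ≈ 0.52924
θ = arccos(0.52924) ≈ 58.0°

58.0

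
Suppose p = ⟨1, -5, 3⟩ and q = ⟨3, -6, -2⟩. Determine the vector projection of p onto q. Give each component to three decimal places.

(1.653, -3.306, -1.102)

p · q = 1·3 + (-5)·(-6) + 3·(-2) = 3 + 30 - 6 = 27
|q|² = 9 + 36 + 4 = 49
proj_q p = (27/49) · (3, -6, -2) ≈ (1.653, -3.306, -1.102)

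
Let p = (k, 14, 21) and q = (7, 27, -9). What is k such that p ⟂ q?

-27

p · q = k·7 + 14·27 + 21·(-9) = 189 + 7k
Set equal to 0: 7k = -189, so k = -27.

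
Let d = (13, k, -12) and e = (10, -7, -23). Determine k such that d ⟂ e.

d · e = 13·10 + k·(-7) + (-12)·(-23) = 406 - 7k
Set equal to 0: -7k = -406, so k = 58.

58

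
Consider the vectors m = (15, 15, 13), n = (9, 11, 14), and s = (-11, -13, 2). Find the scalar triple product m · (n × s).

532

n × s:
i: 11·2 - 14·(-13) = 22 - (-182) = 204
j: 14·(-11) - 9·2 = -154 - 18 = -172
k: 9·(-13) - 11·(-11) = -117 - (-121) = 4
n × s = (204, -172, 4)
m · (n × s) = 15·204 + 15·(-172) + 13·4 = 3060 - 2580 + 52 = 532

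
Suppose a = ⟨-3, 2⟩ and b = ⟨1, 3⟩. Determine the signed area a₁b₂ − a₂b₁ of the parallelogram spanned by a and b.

(-3)·3 - 2·1 = -9 - 2 = -11

-11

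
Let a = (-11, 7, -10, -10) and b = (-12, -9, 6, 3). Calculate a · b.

a · b = (-11)·(-12) + 7·(-9) + (-10)·6 + (-10)·3 = 132 - 63 - 60 - 30 = -21

-21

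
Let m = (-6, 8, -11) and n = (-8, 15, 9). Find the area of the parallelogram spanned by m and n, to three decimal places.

277.505

i: 8·9 - (-11)·15 = 72 - (-165) = 237
j: (-11)·(-8) - (-6)·9 = 88 - (-54) = 142
k: (-6)·15 - 8·(-8) = -90 - (-64) = -26
m × n = (237, 142, -26)
|m × n| = √(237² + 142² + (-26)²) = √77009 ≈ 277.5050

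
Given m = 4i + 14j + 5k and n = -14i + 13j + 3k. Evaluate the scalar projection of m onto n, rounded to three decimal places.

7.291

m · n = 4·(-14) + 14·13 + 5·3 = -56 + 182 + 15 = 141
|n| = √(196 + 169 + 9) = √374 ≈ 19.3391
comp_n m = 141 / √374 ≈ 7.291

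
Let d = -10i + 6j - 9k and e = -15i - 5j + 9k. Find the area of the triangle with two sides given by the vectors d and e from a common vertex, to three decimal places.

i: 6·9 - (-9)·(-5) = 54 - 45 = 9
j: (-9)·(-15) - (-10)·9 = 135 - (-90) = 225
k: (-10)·(-5) - 6·(-15) = 50 - (-90) = 140
d × e = (9, 225, 140)
|d × e| = √(9² + 225² + 140²) = √70306 ≈ 265.1528
area = ½ · 265.1528 ≈ 132.576

132.576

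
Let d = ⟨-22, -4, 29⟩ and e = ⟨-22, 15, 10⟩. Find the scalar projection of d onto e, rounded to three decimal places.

d · e = (-22)·(-22) + (-4)·15 + 29·10 = 484 - 60 + 290 = 714
|e| = √(484 + 225 + 100) = √809 ≈ 28.4429
comp_e d = 714 / √809 ≈ 25.103

25.103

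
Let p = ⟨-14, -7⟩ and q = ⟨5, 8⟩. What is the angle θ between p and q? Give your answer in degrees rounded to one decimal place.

p · q = (-14)·5 + (-7)·8 = -70 - 56 = -126
|p|² = 196 + 49 = 245,  |p| = √245 ≈ 15.652476
|q|² = 25 + 64 = 89,  |q| = √89 ≈ 9.433981
cos θ = -126 / (15.652476 · 9.433981) ≈ -0.85328
θ = arccos(-0.85328) ≈ 148.6°

148.6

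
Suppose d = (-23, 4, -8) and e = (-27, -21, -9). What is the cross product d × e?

i: 4·(-9) - (-8)·(-21) = -36 - 168 = -204
j: (-8)·(-27) - (-23)·(-9) = 216 - 207 = 9
k: (-23)·(-21) - 4·(-27) = 483 - (-108) = 591
d × e = (-204, 9, 591)

(-204, 9, 591)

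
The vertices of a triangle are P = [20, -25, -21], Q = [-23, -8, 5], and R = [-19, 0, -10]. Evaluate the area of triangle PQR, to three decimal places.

411.337

PQ = (-43, 17, 26),  PR = (-39, 25, 11)
i: 17·11 - 26·25 = 187 - 650 = -463
j: 26·(-39) - (-43)·11 = -1014 - (-473) = -541
k: (-43)·25 - 17·(-39) = -1075 - (-663) = -412
PQ × PR = (-463, -541, -412)
|PQ × PR| = √676794 ≈ 822.6749
area = ½ · 822.6749 ≈ 411.337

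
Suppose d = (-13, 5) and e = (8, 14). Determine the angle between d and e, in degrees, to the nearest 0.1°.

98.7

d · e = (-13)·8 + 5·14 = -104 + 70 = -34
|d|² = 169 + 25 = 194,  |d| = √194 ≈ 13.928388
|e|² = 64 + 196 = 260,  |e| = √260 ≈ 16.124515
cos θ = -34 / (13.928388 · 16.124515) ≈ -0.15139
θ = arccos(-0.15139) ≈ 98.7°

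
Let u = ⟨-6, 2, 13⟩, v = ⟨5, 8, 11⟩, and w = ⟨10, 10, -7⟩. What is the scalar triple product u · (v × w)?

v × w:
i: 8·(-7) - 11·10 = -56 - 110 = -166
j: 11·10 - 5·(-7) = 110 - (-35) = 145
k: 5·10 - 8·10 = 50 - 80 = -30
v × w = (-166, 145, -30)
u · (v × w) = (-6)·(-166) + 2·145 + 13·(-30) = 996 + 290 - 390 = 896

896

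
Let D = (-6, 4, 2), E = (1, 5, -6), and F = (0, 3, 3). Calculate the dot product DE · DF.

DE = E − D = (7, 1, -8)
DF = F − D = (6, -1, 1)
DE · DF = 7·6 + 1·(-1) + (-8)·1 = 42 - 1 - 8 = 33

33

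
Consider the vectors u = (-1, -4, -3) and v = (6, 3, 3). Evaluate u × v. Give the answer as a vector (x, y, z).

i: (-4)·3 - (-3)·3 = -12 - (-9) = -3
j: (-3)·6 - (-1)·3 = -18 - (-3) = -15
k: (-1)·3 - (-4)·6 = -3 - (-24) = 21
u × v = (-3, -15, 21)

(-3, -15, 21)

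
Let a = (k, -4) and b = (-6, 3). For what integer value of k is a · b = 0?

a · b = k·(-6) + (-4)·3 = -12 - 6k
Set equal to 0: -6k = 12, so k = -2.

-2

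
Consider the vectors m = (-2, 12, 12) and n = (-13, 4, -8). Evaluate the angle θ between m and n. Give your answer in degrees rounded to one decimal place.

m · n = (-2)·(-13) + 12·4 + 12·(-8) = 26 + 48 - 96 = -22
|m|² = 4 + 144 + 144 = 292,  |m| = √292 ≈ 17.088007
|n|² = 169 + 16 + 64 = 249,  |n| = √249 ≈ 15.779734
cos θ = -22 / (17.088007 · 15.779734) ≈ -0.08159
θ = arccos(-0.08159) ≈ 94.7°

94.7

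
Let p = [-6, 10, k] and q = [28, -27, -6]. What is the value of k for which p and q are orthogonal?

-73

p · q = (-6)·28 + 10·(-27) + k·(-6) = -438 - 6k
Set equal to 0: -6k = 438, so k = -73.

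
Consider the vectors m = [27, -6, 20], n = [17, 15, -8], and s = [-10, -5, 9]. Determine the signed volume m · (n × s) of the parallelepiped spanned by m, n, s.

n × s:
i: 15·9 - (-8)·(-5) = 135 - 40 = 95
j: (-8)·(-10) - 17·9 = 80 - 153 = -73
k: 17·(-5) - 15·(-10) = -85 - (-150) = 65
n × s = (95, -73, 65)
m · (n × s) = 27·95 + (-6)·(-73) + 20·65 = 2565 + 438 + 1300 = 4303

4303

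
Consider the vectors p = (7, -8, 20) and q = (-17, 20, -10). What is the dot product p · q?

-479

p · q = 7·(-17) + (-8)·20 + 20·(-10) = -119 - 160 - 200 = -479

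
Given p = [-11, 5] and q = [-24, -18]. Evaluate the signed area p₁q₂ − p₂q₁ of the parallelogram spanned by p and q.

(-11)·(-18) - 5·(-24) = 198 - (-120) = 318

318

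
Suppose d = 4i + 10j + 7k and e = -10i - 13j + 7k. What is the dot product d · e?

d · e = 4·(-10) + 10·(-13) + 7·7 = -40 - 130 + 49 = -121

-121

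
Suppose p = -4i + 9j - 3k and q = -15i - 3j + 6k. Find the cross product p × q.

i: 9·6 - (-3)·(-3) = 54 - 9 = 45
j: (-3)·(-15) - (-4)·6 = 45 - (-24) = 69
k: (-4)·(-3) - 9·(-15) = 12 - (-135) = 147
p × q = (45, 69, 147)

(45, 69, 147)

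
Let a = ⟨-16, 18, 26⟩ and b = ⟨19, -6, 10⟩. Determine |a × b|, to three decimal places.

i: 18·10 - 26·(-6) = 180 - (-156) = 336
j: 26·19 - (-16)·10 = 494 - (-160) = 654
k: (-16)·(-6) - 18·19 = 96 - 342 = -246
a × b = (336, 654, -246)
|a × b| = √(336² + 654² + (-246)²) = √601128 ≈ 775.3244

775.324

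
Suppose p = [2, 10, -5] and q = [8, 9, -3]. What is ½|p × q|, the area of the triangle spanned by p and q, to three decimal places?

i: 10·(-3) - (-5)·9 = -30 - (-45) = 15
j: (-5)·8 - 2·(-3) = -40 - (-6) = -34
k: 2·9 - 10·8 = 18 - 80 = -62
p × q = (15, -34, -62)
|p × q| = √(15² + (-34)² + (-62)²) = √5225 ≈ 72.2842
area = ½ · 72.2842 ≈ 36.142

36.142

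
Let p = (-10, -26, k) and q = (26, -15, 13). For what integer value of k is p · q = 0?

-10

p · q = (-10)·26 + (-26)·(-15) + k·13 = 130 + 13k
Set equal to 0: 13k = -130, so k = -10.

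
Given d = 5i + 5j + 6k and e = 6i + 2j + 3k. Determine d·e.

d · e = 5·6 + 5·2 + 6·3 = 30 + 10 + 18 = 58

58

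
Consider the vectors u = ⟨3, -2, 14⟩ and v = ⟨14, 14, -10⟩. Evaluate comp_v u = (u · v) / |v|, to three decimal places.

-5.681

u · v = 3·14 + (-2)·14 + 14·(-10) = 42 - 28 - 140 = -126
|v| = √(196 + 196 + 100) = √492 ≈ 22.1811
comp_v u = -126 / √492 ≈ -5.681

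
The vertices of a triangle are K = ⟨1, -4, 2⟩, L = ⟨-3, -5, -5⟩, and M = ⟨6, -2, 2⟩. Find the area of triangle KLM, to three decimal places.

18.908

KL = (-4, -1, -7),  KM = (5, 2, 0)
i: (-1)·0 - (-7)·2 = 0 - (-14) = 14
j: (-7)·5 - (-4)·0 = -35 - 0 = -35
k: (-4)·2 - (-1)·5 = -8 - (-5) = -3
KL × KM = (14, -35, -3)
|KL × KM| = √1430 ≈ 37.8153
area = ½ · 37.8153 ≈ 18.908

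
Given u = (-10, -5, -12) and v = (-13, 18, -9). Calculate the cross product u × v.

(261, 66, -245)

i: (-5)·(-9) - (-12)·18 = 45 - (-216) = 261
j: (-12)·(-13) - (-10)·(-9) = 156 - 90 = 66
k: (-10)·18 - (-5)·(-13) = -180 - 65 = -245
u × v = (261, 66, -245)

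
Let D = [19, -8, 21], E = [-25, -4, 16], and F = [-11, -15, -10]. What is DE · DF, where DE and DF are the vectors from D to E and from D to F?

1447

DE = E − D = (-44, 4, -5)
DF = F − D = (-30, -7, -31)
DE · DF = (-44)·(-30) + 4·(-7) + (-5)·(-31) = 1320 - 28 + 155 = 1447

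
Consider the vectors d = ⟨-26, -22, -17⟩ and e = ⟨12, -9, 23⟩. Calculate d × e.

(-659, 394, 498)

i: (-22)·23 - (-17)·(-9) = -506 - 153 = -659
j: (-17)·12 - (-26)·23 = -204 - (-598) = 394
k: (-26)·(-9) - (-22)·12 = 234 - (-264) = 498
d × e = (-659, 394, 498)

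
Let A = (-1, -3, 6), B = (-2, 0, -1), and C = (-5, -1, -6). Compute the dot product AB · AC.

94

AB = B − A = (-1, 3, -7)
AC = C − A = (-4, 2, -12)
AB · AC = (-1)·(-4) + 3·2 + (-7)·(-12) = 4 + 6 + 84 = 94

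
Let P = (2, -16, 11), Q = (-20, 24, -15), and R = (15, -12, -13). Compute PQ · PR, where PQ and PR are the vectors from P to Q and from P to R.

498

PQ = Q − P = (-22, 40, -26)
PR = R − P = (13, 4, -24)
PQ · PR = (-22)·13 + 40·4 + (-26)·(-24) = -286 + 160 + 624 = 498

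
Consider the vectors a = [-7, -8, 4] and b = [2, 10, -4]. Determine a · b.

-110

a · b = (-7)·2 + (-8)·10 + 4·(-4) = -14 - 80 - 16 = -110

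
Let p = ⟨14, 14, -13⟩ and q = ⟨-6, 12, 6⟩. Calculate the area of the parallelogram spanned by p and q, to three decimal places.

348.052

i: 14·6 - (-13)·12 = 84 - (-156) = 240
j: (-13)·(-6) - 14·6 = 78 - 84 = -6
k: 14·12 - 14·(-6) = 168 - (-84) = 252
p × q = (240, -6, 252)
|p × q| = √(240² + (-6)² + 252²) = √121140 ≈ 348.0517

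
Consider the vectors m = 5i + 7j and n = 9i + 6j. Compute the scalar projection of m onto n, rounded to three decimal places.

8.043

m · n = 5·9 + 7·6 = 45 + 42 = 87
|n| = √(81 + 36) = √117 ≈ 10.8167
comp_n m = 87 / √117 ≈ 8.043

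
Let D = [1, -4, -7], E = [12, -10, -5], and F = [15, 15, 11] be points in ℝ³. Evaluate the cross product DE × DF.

(-146, -170, 293)

DE = (11, -6, 2)
DF = (14, 19, 18)
i: (-6)·18 - 2·19 = -108 - 38 = -146
j: 2·14 - 11·18 = 28 - 198 = -170
k: 11·19 - (-6)·14 = 209 - (-84) = 293
DE × DF = (-146, -170, 293)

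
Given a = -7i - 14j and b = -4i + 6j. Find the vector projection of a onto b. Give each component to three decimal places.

(4.308, -6.462)

a · b = (-7)·(-4) + (-14)·6 = 28 - 84 = -56
|b|² = 16 + 36 = 52
proj_b a = (-56/52) · (-4, 6) ≈ (4.308, -6.462)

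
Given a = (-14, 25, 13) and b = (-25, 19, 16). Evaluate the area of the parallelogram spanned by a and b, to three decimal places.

403.102

i: 25·16 - 13·19 = 400 - 247 = 153
j: 13·(-25) - (-14)·16 = -325 - (-224) = -101
k: (-14)·19 - 25·(-25) = -266 - (-625) = 359
a × b = (153, -101, 359)
|a × b| = √(153² + (-101)² + 359²) = √162491 ≈ 403.1017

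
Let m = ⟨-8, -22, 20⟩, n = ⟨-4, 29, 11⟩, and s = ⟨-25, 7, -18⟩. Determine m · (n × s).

26366

n × s:
i: 29·(-18) - 11·7 = -522 - 77 = -599
j: 11·(-25) - (-4)·(-18) = -275 - 72 = -347
k: (-4)·7 - 29·(-25) = -28 - (-725) = 697
n × s = (-599, -347, 697)
m · (n × s) = (-8)·(-599) + (-22)·(-347) + 20·697 = 4792 + 7634 + 13940 = 26366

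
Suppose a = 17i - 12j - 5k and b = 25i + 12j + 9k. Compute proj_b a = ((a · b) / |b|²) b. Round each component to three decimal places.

a · b = 17·25 + (-12)·12 + (-5)·9 = 425 - 144 - 45 = 236
|b|² = 625 + 144 + 81 = 850
proj_b a = (236/850) · (25, 12, 9) ≈ (6.941, 3.332, 2.499)

(6.941, 3.332, 2.499)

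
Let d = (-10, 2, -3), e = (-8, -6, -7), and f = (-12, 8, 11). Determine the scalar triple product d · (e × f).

852

e × f:
i: (-6)·11 - (-7)·8 = -66 - (-56) = -10
j: (-7)·(-12) - (-8)·11 = 84 - (-88) = 172
k: (-8)·8 - (-6)·(-12) = -64 - 72 = -136
e × f = (-10, 172, -136)
d · (e × f) = (-10)·(-10) + 2·172 + (-3)·(-136) = 100 + 344 + 408 = 852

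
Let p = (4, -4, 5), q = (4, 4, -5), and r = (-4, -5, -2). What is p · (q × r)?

-264

q × r:
i: 4·(-2) - (-5)·(-5) = -8 - 25 = -33
j: (-5)·(-4) - 4·(-2) = 20 - (-8) = 28
k: 4·(-5) - 4·(-4) = -20 - (-16) = -4
q × r = (-33, 28, -4)
p · (q × r) = 4·(-33) + (-4)·28 + 5·(-4) = -132 - 112 - 20 = -264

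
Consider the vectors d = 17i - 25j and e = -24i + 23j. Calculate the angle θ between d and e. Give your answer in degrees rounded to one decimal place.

d · e = 17·(-24) + (-25)·23 = -408 - 575 = -983
|d|² = 289 + 625 = 914,  |d| = √914 ≈ 30.232433
|e|² = 576 + 529 = 1105,  |e| = √1105 ≈ 33.241540
cos θ = -983 / (30.232433 · 33.241540) ≈ -0.97814
θ = arccos(-0.97814) ≈ 168.0°

168.0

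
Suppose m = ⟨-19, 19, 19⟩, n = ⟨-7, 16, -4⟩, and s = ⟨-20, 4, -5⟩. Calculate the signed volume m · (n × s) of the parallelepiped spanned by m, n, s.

7619

n × s:
i: 16·(-5) - (-4)·4 = -80 - (-16) = -64
j: (-4)·(-20) - (-7)·(-5) = 80 - 35 = 45
k: (-7)·4 - 16·(-20) = -28 - (-320) = 292
n × s = (-64, 45, 292)
m · (n × s) = (-19)·(-64) + 19·45 + 19·292 = 1216 + 855 + 5548 = 7619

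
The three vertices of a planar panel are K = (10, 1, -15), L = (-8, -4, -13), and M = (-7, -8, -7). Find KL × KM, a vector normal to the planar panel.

KL = (-18, -5, 2)
KM = (-17, -9, 8)
i: (-5)·8 - 2·(-9) = -40 - (-18) = -22
j: 2·(-17) - (-18)·8 = -34 - (-144) = 110
k: (-18)·(-9) - (-5)·(-17) = 162 - 85 = 77
KL × KM = (-22, 110, 77)

(-22, 110, 77)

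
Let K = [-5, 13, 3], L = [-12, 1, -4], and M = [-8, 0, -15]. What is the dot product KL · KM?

303

KL = L − K = (-7, -12, -7)
KM = M − K = (-3, -13, -18)
KL · KM = (-7)·(-3) + (-12)·(-13) + (-7)·(-18) = 21 + 156 + 126 = 303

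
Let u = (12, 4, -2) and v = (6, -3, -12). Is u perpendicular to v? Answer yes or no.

u · v = 12·6 + 4·(-3) + (-2)·(-12) = 72 - 12 + 24 = 84
Nonzero, so the vectors are not orthogonal.

no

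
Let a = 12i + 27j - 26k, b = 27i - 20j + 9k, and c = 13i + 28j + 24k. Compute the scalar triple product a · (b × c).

b × c:
i: (-20)·24 - 9·28 = -480 - 252 = -732
j: 9·13 - 27·24 = 117 - 648 = -531
k: 27·28 - (-20)·13 = 756 - (-260) = 1016
b × c = (-732, -531, 1016)
a · (b × c) = 12·(-732) + 27·(-531) + (-26)·1016 = -8784 - 14337 - 26416 = -49537

-49537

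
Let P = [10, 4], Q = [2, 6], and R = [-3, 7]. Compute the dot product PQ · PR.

PQ = Q − P = (-8, 2)
PR = R − P = (-13, 3)
PQ · PR = (-8)·(-13) + 2·3 = 104 + 6 = 110

110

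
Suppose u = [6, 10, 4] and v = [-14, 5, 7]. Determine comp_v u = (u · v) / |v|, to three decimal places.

u · v = 6·(-14) + 10·5 + 4·7 = -84 + 50 + 28 = -6
|v| = √(196 + 25 + 49) = √270 ≈ 16.4317
comp_v u = -6 / √270 ≈ -0.365

-0.365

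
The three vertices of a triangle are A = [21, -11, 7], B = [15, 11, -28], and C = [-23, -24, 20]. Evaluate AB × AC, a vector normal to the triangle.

AB = (-6, 22, -35)
AC = (-44, -13, 13)
i: 22·13 - (-35)·(-13) = 286 - 455 = -169
j: (-35)·(-44) - (-6)·13 = 1540 - (-78) = 1618
k: (-6)·(-13) - 22·(-44) = 78 - (-968) = 1046
AB × AC = (-169, 1618, 1046)

(-169, 1618, 1046)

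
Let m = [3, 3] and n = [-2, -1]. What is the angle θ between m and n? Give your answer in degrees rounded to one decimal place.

161.6

m · n = 3·(-2) + 3·(-1) = -6 - 3 = -9
|m|² = 9 + 9 = 18,  |m| = √18 ≈ 4.242641
|n|² = 4 + 1 = 5,  |n| = √5 ≈ 2.236068
cos θ = -9 / (4.242641 · 2.236068) ≈ -0.94868
θ = arccos(-0.94868) ≈ 161.6°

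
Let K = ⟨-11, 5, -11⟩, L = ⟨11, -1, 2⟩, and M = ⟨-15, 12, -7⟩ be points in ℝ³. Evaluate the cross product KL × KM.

KL = (22, -6, 13)
KM = (-4, 7, 4)
i: (-6)·4 - 13·7 = -24 - 91 = -115
j: 13·(-4) - 22·4 = -52 - 88 = -140
k: 22·7 - (-6)·(-4) = 154 - 24 = 130
KL × KM = (-115, -140, 130)

(-115, -140, 130)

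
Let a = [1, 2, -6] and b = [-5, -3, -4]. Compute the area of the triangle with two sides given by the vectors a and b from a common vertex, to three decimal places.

21.685

i: 2·(-4) - (-6)·(-3) = -8 - 18 = -26
j: (-6)·(-5) - 1·(-4) = 30 - (-4) = 34
k: 1·(-3) - 2·(-5) = -3 - (-10) = 7
a × b = (-26, 34, 7)
|a × b| = √((-26)² + 34² + 7²) = √1881 ≈ 43.3705
area = ½ · 43.3705 ≈ 21.685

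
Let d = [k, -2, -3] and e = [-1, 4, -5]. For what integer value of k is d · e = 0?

7

d · e = k·(-1) + (-2)·4 + (-3)·(-5) = 7 - 1k
Set equal to 0: -1k = -7, so k = 7.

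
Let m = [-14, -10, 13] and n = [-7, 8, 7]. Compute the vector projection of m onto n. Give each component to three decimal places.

m · n = (-14)·(-7) + (-10)·8 + 13·7 = 98 - 80 + 91 = 109
|n|² = 49 + 64 + 49 = 162
proj_n m = (109/162) · (-7, 8, 7) ≈ (-4.710, 5.383, 4.710)

(-4.710, 5.383, 4.710)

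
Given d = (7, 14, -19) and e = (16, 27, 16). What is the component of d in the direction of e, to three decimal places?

d · e = 7·16 + 14·27 + (-19)·16 = 112 + 378 - 304 = 186
|e| = √(256 + 729 + 256) = √1241 ≈ 35.2278
comp_e d = 186 / √1241 ≈ 5.280

5.280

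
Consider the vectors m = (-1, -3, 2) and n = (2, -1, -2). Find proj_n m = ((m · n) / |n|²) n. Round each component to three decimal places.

m · n = (-1)·2 + (-3)·(-1) + 2·(-2) = -2 + 3 - 4 = -3
|n|² = 4 + 1 + 4 = 9
proj_n m = (-3/9) · (2, -1, -2) ≈ (-0.667, 0.333, 0.667)

(-0.667, 0.333, 0.667)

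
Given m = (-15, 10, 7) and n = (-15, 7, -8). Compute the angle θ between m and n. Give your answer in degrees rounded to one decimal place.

47.8

m · n = (-15)·(-15) + 10·7 + 7·(-8) = 225 + 70 - 56 = 239
|m|² = 225 + 100 + 49 = 374,  |m| = √374 ≈ 19.339080
|n|² = 225 + 49 + 64 = 338,  |n| = √338 ≈ 18.384776
cos θ = 239 / (19.339080 · 18.384776) ≈ 0.67221
θ = arccos(0.67221) ≈ 47.8°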